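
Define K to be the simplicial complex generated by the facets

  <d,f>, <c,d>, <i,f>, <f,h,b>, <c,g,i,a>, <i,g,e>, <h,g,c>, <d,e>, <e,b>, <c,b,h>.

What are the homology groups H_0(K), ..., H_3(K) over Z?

We work with the vertex ordering a < b < c < d < e < f < g < h < i. The simplices of K, each written with vertices in increasing order, are:

  0-simplices (9): a, b, c, d, e, f, g, h, i
  1-simplices (19): ac, ag, ai, bc, be, bf, bh, cd, cg, ch, ci, de, df, eg, ei, fh, fi, gh, gi
  2-simplices (8): acg, aci, agi, bch, bfh, cgh, cgi, egi
  3-simplices (1): acgi

giving chain groups C_0 ≅ Z^9, C_1 ≅ Z^19, C_2 ≅ Z^8, C_3 ≅ Z^1.

The boundary map ∂_1: C_1 → C_0 sends each edge [p,q] (with p < q) to q − p.
This gives a 9×19 integer matrix of rank 8; reducing to Smith normal form yields diagonal entries (1,1,1,1,1,1,1,1).

The boundary map ∂_2: C_2 → C_1 acts by ∂[p,q,r] = [q,r] − [p,r] + [p,q]. For instance
  ∂bfh = fh − bh + bf,
  ∂egi = gi − ei + eg.
As a 19×8 matrix over Z this has rank 7, with invariant factors (1,1,1,1,1,1,1).

Boundary ∂_3: C_3 → C_2 sends each 3-simplex σ to the alternating sum Σ_i (−1)^i (σ with its i-th vertex removed). For instance
  ∂acgi = cgi − agi + aci − acg.
As a 8×1 matrix over Z this has rank 1, with invariant factors (1).

Reading off H_k = ker ∂_k / im ∂_{k+1}:

  H_0: rank C_0 − rank ∂_1 = 9 − 8 = 1, and the invariant factors of ∂_1 are all 1, so H_0 = Z.
  H_1: rank ker ∂_1 − rank ∂_2 = (19 − 8) − 7 = 4, and the invariant factors of ∂_2 are all 1, so H_1 = Z^4.
  H_2: rank ker ∂_2 − rank ∂_3 = (8 − 7) − 1 = 0, and the invariant factors of ∂_3 are all 1, so H_2 = 0.
  H_3: rank ker ∂_3 − rank ∂_4 = (1 − 1) − 0 = 0, and there is no ∂_4, so H_3 = 0.

As a check, the Euler characteristic is 9 − 19 + 8 − 1 = -3, which agrees with 1 − 4 + 0 − 0 = -3.

H_0 ≅ Z,  H_1 ≅ Z^4,  H_2 = 0,  H_3 = 0.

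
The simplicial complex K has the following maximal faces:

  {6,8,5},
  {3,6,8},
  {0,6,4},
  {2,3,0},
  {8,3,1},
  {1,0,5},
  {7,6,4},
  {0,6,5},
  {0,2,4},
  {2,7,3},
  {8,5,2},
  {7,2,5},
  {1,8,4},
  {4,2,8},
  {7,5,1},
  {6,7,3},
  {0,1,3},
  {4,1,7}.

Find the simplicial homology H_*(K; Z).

H_0 = Z,  H_1 = Z^2,  H_2 = Z.

Order the vertices as 0 < 1 < 2 < 3 < 4 < 5 < 6 < 7 < 8. Listing each simplex with vertices in this order, K has dimension 2 with simplices:

  0-simplices (9): [0], [1], [2], [3], [4], [5], [6], [7], [8]
  1-simplices (27): (27 of them)
  2-simplices (18): [0,1,3], [0,1,5], [0,2,3], [0,2,4], [0,4,6], [0,5,6], [1,3,8], [1,4,7], [1,4,8], [1,5,7], [2,3,7], [2,4,8], [2,5,7], [2,5,8], [3,6,7], [3,6,8], [4,6,7], [5,6,8]

giving chain groups C_0 ≅ Z^9, C_1 ≅ Z^27, C_2 ≅ Z^18.

Boundary ∂_1: C_1 → C_0 maps an edge to its endpoints' difference, ∂[p,q] = q − p.
The 9×27 boundary matrix has rank 8 and Smith normal form diag(1,1,1,1,1,1,1,1).

Boundary ∂_2: C_2 → C_1 acts by ∂[p,q,r] = [q,r] − [p,r] + [p,q]. For instance
  ∂[0,1,5] = [1,5] − [0,5] + [0,1],
  ∂[2,5,7] = [5,7] − [2,7] + [2,5].
As a 27×18 matrix over Z this has rank 17, with invariant factors (1,1,1,1,1,1,1,1,1,1,1,1,1,1,1,1,1).

From H_k ≅ ker(∂_k) / im(∂_{k+1}) we obtain:

  H_0: rank C_0 − rank ∂_1 = 9 − 8 = 1, and the invariant factors of ∂_1 are all 1, so H_0 = Z.
  H_1: rank ker ∂_1 − rank ∂_2 = (27 − 8) − 17 = 2, and the invariant factors of ∂_2 are all 1, so H_1 = Z^2.
  H_2: rank ker ∂_2 − rank ∂_3 = (18 − 17) − 0 = 1, and there is no ∂_3, so H_2 = Z.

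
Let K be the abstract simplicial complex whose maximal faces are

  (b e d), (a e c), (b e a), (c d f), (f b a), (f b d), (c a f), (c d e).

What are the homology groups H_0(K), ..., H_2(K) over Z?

We work with the vertex ordering a < b < c < d < e < f. The simplices of K, each written with vertices in increasing order, are:

  0-simplices (6): a, b, c, d, e, f
  1-simplices (12): ab, ac, ae, af, bd, be, bf, cd, ce, cf, de, df
  2-simplices (8): abe, abf, ace, acf, bde, bdf, cde, cdf

giving chain groups C_0 ≅ Z^6, C_1 ≅ Z^12, C_2 ≅ Z^8.

The boundary map ∂_1: C_1 → C_0 is given by ∂[p,q] = [q] − [p]. For instance
  ∂cf = f − c.
The 6×12 boundary matrix has rank 5 and Smith normal form diag(1,1,1,1,1).

The boundary map ∂_2: C_2 → C_1 sends each 2-simplex [p,q,r] to [q,r] − [p,r] + [p,q]. For instance
  ∂acf = cf − af + ac,
  ∂bde = de − be + bd.
As a 12×8 matrix over Z this has rank 7, with invariant factors (1,1,1,1,1,1,1).

Computing H_k = (kernel of ∂_k) / (image of ∂_{k+1}):

  H_0: rank C_0 − rank ∂_1 = 6 − 5 = 1, and the invariant factors of ∂_1 are all 1, so H_0 ≅ Z.
  H_1: rank ker ∂_1 − rank ∂_2 = (12 − 5) − 7 = 0, and the invariant factors of ∂_2 are all 1, so H_1 ≅ 0.
  H_2: rank ker ∂_2 − rank ∂_3 = (8 − 7) − 0 = 1, and there is no ∂_3, so H_2 ≅ Z.

As a check, the Euler characteristic is 6 − 12 + 8 = 2, which agrees with 1 − 0 + 1 = 2.

H_0 ≅ Z,  H_1 = 0,  H_2 ≅ Z.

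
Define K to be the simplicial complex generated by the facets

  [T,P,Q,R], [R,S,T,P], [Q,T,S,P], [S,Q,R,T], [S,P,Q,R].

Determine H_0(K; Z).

H_0 = Z.

Order the vertices as P < Q < R < S < T. Listing each simplex with vertices in this order, K has dimension 3 with simplices:

  0-simplices (5): P, Q, R, S, T
  1-simplices (10): PQ, PR, PS, PT, QR, QS, QT, RS, RT, ST
  2-simplices (10): PQR, PQS, PQT, PRS, PRT, PST, QRS, QRT, QST, RST
  3-simplices (5): PQRS, PQRT, PQST, PRST, QRST

giving chain groups C_0 ≅ Z^5, C_1 ≅ Z^10, C_2 ≅ Z^10, C_3 ≅ Z^5.

The boundary map ∂_1: C_1 → C_0 is given by ∂[p,q] = [q] − [p]. For instance
  ∂ST = T − S.
The resulting 5×10 matrix has rank 4, and its Smith normal form has invariant factors (1,1,1,1).

∂_2: C_2 → C_1 sends each 2-simplex [p,q,r] to [q,r] − [p,r] + [p,q]. For instance
  ∂QST = ST − QT + QS,
  ∂PRT = RT − PT + PR.
This gives a 10×10 integer matrix of rank 6; reducing to Smith normal form yields diagonal entries (1,1,1,1,1,1).

The boundary map ∂_3: C_3 → C_2 sends each 3-simplex σ to the alternating sum Σ_i (−1)^i (σ with its i-th vertex removed). For instance
  ∂PRST = RST − PST + PRT − PRS,
  ∂PQST = QST − PST + PQT − PQS.
The 10×5 boundary matrix has rank 4 and Smith normal form diag(1,1,1,1).

Computing H_k = (kernel of ∂_k) / (image of ∂_{k+1}):

  H_0: rank C_0 − rank ∂_1 = 5 − 4 = 1, and the invariant factors of ∂_1 are all 1, so H_0 = Z.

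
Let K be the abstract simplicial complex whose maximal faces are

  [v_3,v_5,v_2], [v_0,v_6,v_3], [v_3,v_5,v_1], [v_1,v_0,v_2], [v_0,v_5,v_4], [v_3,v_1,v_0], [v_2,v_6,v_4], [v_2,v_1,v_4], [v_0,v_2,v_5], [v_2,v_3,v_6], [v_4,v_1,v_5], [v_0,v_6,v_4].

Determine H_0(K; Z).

H_0 = Z.

We work with the vertex ordering v_0 < v_1 < v_2 < v_3 < v_4 < v_5 < v_6. The simplices of K, each written with vertices in increasing order, are:

  0-simplices (7): [v_0], [v_1], [v_2], [v_3], [v_4], [v_5], [v_6]
  1-simplices (18): (18 of them)
  2-simplices (12): (12 of them)

giving chain groups C_0 ≅ Z^7, C_1 ≅ Z^18, C_2 ≅ Z^12.

∂_1: C_1 → C_0 sends each edge [p,q] (with p < q) to q − p. For instance
  ∂[v_0,v_4] = [v_4] − [v_0].
This gives a 7×18 integer matrix of rank 6; reducing to Smith normal form yields diagonal entries (1,1,1,1,1,1).

∂_2: C_2 → C_1 acts by ∂[p,q,r] = [q,r] − [p,r] + [p,q]. For instance
  ∂[v_2,v_3,v_5] = [v_3,v_5] − [v_2,v_5] + [v_2,v_3],
  ∂[v_0,v_3,v_6] = [v_3,v_6] − [v_0,v_6] + [v_0,v_3].
As a 18×12 matrix over Z this has rank 12, with invariant factors (1,1,1,1,1,1,1,1,1,1,1,2).

Now H_k = ker ∂_k / im ∂_{k+1}, so:

  H_0: rank C_0 − rank ∂_1 = 7 − 6 = 1, and the invariant factors of ∂_1 are all 1, so H_0 ≅ Z.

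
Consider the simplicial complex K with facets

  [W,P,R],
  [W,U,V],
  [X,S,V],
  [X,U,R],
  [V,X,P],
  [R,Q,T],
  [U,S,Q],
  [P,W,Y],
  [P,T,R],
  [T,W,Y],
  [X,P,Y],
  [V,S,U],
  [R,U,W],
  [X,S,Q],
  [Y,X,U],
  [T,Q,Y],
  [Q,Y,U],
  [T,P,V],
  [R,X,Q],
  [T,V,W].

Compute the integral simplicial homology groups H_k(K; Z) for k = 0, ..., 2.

Order the vertices as P < Q < R < S < T < U < V < W < X < Y. Listing each simplex with vertices in this order, K has dimension 2 with simplices:

  0-simplices (10): P, Q, R, S, T, U, V, W, X, Y
  1-simplices (30): PR, PT, PV, PW, PX, PY, QR, QS, QT, QU, QX, QY, RT, RU, RW, RX, SU, SV, SX, TV, TW, TY, UV, UW, UX, UY, VW, VX, WY, XY
  2-simplices (20): PRT, PRW, PTV, PVX, PWY, PXY, QRT, QRX, QSU, QSX, QTY, QUY, RUW, RUX, SUV, SVX, TVW, TWY, UVW, UXY

so the chain groups are C_0 ≅ Z^10, C_1 ≅ Z^30, C_2 ≅ Z^20.

The boundary map ∂_1: C_1 → C_0 is given by ∂[p,q] = [q] − [p].
This gives a 10×30 integer matrix of rank 9; reducing to Smith normal form yields diagonal entries (1,1,1,1,1,1,1,1,1).

Boundary ∂_2: C_2 → C_1 acts by ∂[p,q,r] = [q,r] − [p,r] + [p,q]. For instance
  ∂QRT = RT − QT + QR,
  ∂SVX = VX − SX + SV.
This gives a 30×20 integer matrix of rank 20; reducing to Smith normal form yields diagonal entries (1,1,1,1,1,1,1,1,1,1,1,1,1,1,1,1,1,1,1,2).

Now H_k = ker ∂_k / im ∂_{k+1}, so:

  H_0: rank C_0 − rank ∂_1 = 10 − 9 = 1, and the invariant factors of ∂_1 are all 1, so H_0 = Z.
  H_1: rank ker ∂_1 − rank ∂_2 = (30 − 9) − 20 = 1, and ∂_2 has invariant factor 2 > 1, so H_1 = Z × Z/2.
  H_2: rank ker ∂_2 − rank ∂_3 = (20 − 20) − 0 = 0, and there is no ∂_3, so H_2 = 0.

As a check, the Euler characteristic is 10 − 30 + 20 = 0, which agrees with 1 − 1 + 0 = 0.

H_0 = Z,  H_1 = Z × Z/2,  H_2 = 0.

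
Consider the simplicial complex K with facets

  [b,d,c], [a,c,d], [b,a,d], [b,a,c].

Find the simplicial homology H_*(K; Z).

H_0 ≅ Z,  H_1 = 0,  H_2 ≅ Z.

Take the total order a < b < c < d on the vertex set. Then K (dimension 2) consists of the simplices:

  0-simplices (4): a, b, c, d
  1-simplices (6): ab, ac, ad, bc, bd, cd
  2-simplices (4): abc, abd, acd, bcd

Hence C_0 ≅ Z^4, C_1 ≅ Z^6, C_2 ≅ Z^4.

Boundary ∂_1: C_1 → C_0 maps an edge to its endpoints' difference, ∂[p,q] = q − p.
As a 4×6 matrix over Z this has rank 3, with invariant factors (1,1,1).

The boundary map ∂_2: C_2 → C_1 sends each 2-simplex [p,q,r] to [q,r] − [p,r] + [p,q]. For instance
  ∂acd = cd − ad + ac,
  ∂abd = bd − ad + ab.
The resulting 6×4 matrix has rank 3, and its Smith normal form has invariant factors (1,1,1).

Computing H_k = (kernel of ∂_k) / (image of ∂_{k+1}):

  H_0: rank C_0 − rank ∂_1 = 4 − 3 = 1, and the invariant factors of ∂_1 are all 1, so H_0 ≅ Z.
  H_1: rank ker ∂_1 − rank ∂_2 = (6 − 3) − 3 = 0, and the invariant factors of ∂_2 are all 1, so H_1 ≅ 0.
  H_2: rank ker ∂_2 − rank ∂_3 = (4 − 3) − 0 = 1, and there is no ∂_3, so H_2 ≅ Z.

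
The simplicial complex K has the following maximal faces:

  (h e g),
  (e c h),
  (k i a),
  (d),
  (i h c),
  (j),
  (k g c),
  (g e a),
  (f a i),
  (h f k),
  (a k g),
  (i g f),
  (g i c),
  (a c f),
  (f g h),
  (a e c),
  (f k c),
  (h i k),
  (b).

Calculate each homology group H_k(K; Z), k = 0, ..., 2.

H_0 = Z^4,  H_1 = Z^2,  H_2 = Z.

K has 11 vertices, 24 edges, 16 triangles.
rank ∂_0 = 0, rank ∂_1 = 7 ⇒ b_0 = 11 − 0 − 7 = 4; all invariant factors of ∂_1 are 1 so no torsion. So H_0 = Z^4.
rank ∂_1 = 7, rank ∂_2 = 15 ⇒ b_1 = 24 − 7 − 15 = 2; all invariant factors of ∂_2 are 1 so no torsion. So H_1 = Z^2.
rank ∂_2 = 15, rank ∂_3 = 0 ⇒ b_2 = 16 − 15 − 0 = 1. So H_2 = Z.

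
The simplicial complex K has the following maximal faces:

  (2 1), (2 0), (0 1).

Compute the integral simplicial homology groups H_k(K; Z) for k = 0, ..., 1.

K has 3 vertices, 3 edges.
rank ∂_0 = 0, rank ∂_1 = 2 ⇒ b_0 = 3 − 0 − 2 = 1; all invariant factors of ∂_1 are 1 so no torsion. So H_0 ≅ Z.
rank ∂_1 = 2, rank ∂_2 = 0 ⇒ b_1 = 3 − 2 − 0 = 1. So H_1 ≅ Z.

H_0 = Z,  H_1 = Z.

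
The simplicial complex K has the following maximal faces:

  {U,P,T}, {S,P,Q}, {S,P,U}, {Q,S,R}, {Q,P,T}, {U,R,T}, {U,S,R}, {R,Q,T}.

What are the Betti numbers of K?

We work with the vertex ordering P < Q < R < S < T < U. The simplices of K, each written with vertices in increasing order, are:

  0-simplices (6): P, Q, R, S, T, U
  1-simplices (12): PQ, PS, PT, PU, QR, QS, QT, RS, RT, RU, SU, TU
  2-simplices (8): PQS, PQT, PSU, PTU, QRS, QRT, RSU, RTU

so the chain groups are C_0 ≅ Z^6, C_1 ≅ Z^12, C_2 ≅ Z^8.

The boundary map ∂_1: C_1 → C_0 is given by ∂[p,q] = [q] − [p].
The resulting 6×12 matrix has rank 5, and its Smith normal form has invariant factors (1,1,1,1,1).

The boundary map ∂_2: C_2 → C_1 acts by ∂[p,q,r] = [q,r] − [p,r] + [p,q]. For instance
  ∂PSU = SU − PU + PS,
  ∂RTU = TU − RU + RT.
As a 12×8 matrix over Z this has rank 7, with invariant factors (1,1,1,1,1,1,1).

Now H_k = ker ∂_k / im ∂_{k+1}, so:

  H_0: rank C_0 − rank ∂_1 = 6 − 5 = 1, and the invariant factors of ∂_1 are all 1, so H_0 = Z.
  H_1: rank ker ∂_1 − rank ∂_2 = (12 − 5) − 7 = 0, and the invariant factors of ∂_2 are all 1, so H_1 = 0.
  H_2: rank ker ∂_2 − rank ∂_3 = (8 − 7) − 0 = 1, and there is no ∂_3, so H_2 = Z.

As a check, the Euler characteristic is 6 − 12 + 8 = 2, which agrees with 1 − 0 + 1 = 2.

Hence the Betti numbers are b_0 = 1, b_1 = 0, b_2 = 1.

b_0 = 1, b_1 = 0, b_2 = 1.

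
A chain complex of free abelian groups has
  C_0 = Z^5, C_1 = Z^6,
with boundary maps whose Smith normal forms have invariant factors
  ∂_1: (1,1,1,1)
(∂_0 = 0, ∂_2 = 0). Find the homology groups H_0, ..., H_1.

H_0: b_0 = 5 − 0 − 4 = 1; torsion from ∂_1 factors > 1: none. So H_0 = Z.
H_1: b_1 = 6 − 4 − 0 = 2; torsion from ∂_2 factors > 1: none. So H_1 = Z^2.

H_0 = Z,  H_1 = Z^2.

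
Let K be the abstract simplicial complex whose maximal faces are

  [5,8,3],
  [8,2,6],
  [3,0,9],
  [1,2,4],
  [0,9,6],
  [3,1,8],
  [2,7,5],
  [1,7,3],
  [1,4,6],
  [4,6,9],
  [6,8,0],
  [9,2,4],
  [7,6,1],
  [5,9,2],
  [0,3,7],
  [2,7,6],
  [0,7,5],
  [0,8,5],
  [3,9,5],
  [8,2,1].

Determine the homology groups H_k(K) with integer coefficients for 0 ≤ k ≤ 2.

Take the total order 0 < 1 < 2 < 3 < 4 < 5 < 6 < 7 < 8 < 9 on the vertex set. Then K (dimension 2) consists of the simplices:

  0-simplices (10): [0], [1], [2], [3], [4], [5], [6], [7], [8], [9]
  1-simplices (30): (30 of them)
  2-simplices (20): (20 of them)

Hence C_0 ≅ Z^10, C_1 ≅ Z^30, C_2 ≅ Z^20.

The boundary map ∂_1: C_1 → C_0 maps an edge to its endpoints' difference, ∂[p,q] = q − p. For instance
  ∂[1,7] = [7] − [1].
As a 10×30 matrix over Z this has rank 9, with invariant factors (1,1,1,1,1,1,1,1,1).

∂_2: C_2 → C_1 maps a triangle to the signed sum of its edges. For instance
  ∂[4,6,9] = [6,9] − [4,9] + [4,6],
  ∂[1,3,7] = [3,7] − [1,7] + [1,3].
As a 30×20 matrix over Z this has rank 20, with invariant factors (1,1,1,1,1,1,1,1,1,1,1,1,1,1,1,1,1,1,1,2).

Reading off H_k = ker ∂_k / im ∂_{k+1}:

  H_0: rank C_0 − rank ∂_1 = 10 − 9 = 1, and the invariant factors of ∂_1 are all 1, so H_0 ≅ Z.
  H_1: rank ker ∂_1 − rank ∂_2 = (30 − 9) − 20 = 1, and ∂_2 has invariant factor 2 > 1, so H_1 ≅ Z ⊕ Z/2.
  H_2: rank ker ∂_2 − rank ∂_3 = (20 − 20) − 0 = 0, and there is no ∂_3, so H_2 ≅ 0.

(K is a triangulation of the Klein bottle.)

H_0 = Z,  H_1 = Z ⊕ Z/2,  H_2 = 0.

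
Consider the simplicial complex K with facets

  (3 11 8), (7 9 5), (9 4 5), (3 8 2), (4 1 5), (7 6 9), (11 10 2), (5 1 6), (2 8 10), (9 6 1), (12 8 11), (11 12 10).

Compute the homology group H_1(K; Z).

K has 12 vertices, 24 edges, 12 triangles.
rank ∂_1 = 10, rank ∂_2 = 12 ⇒ b_1 = 24 − 10 − 12 = 2; all invariant factors of ∂_2 are 1 so no torsion. So H_1 ≅ Z^2.

H_1 ≅ Z^2.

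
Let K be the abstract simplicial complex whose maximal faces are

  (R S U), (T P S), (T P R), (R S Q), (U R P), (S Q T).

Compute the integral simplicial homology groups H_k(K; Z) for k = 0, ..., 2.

K has 6 vertices, 12 edges, 6 triangles.
rank ∂_0 = 0, rank ∂_1 = 5 ⇒ b_0 = 6 − 0 − 5 = 1; all invariant factors of ∂_1 are 1 so no torsion. So H_0 ≅ Z.
rank ∂_1 = 5, rank ∂_2 = 6 ⇒ b_1 = 12 − 5 − 6 = 1; all invariant factors of ∂_2 are 1 so no torsion. So H_1 ≅ Z.
rank ∂_2 = 6, rank ∂_3 = 0 ⇒ b_2 = 6 − 6 − 0 = 0. So H_2 ≅ 0.

H_0 = Z,  H_1 = Z,  H_2 = 0.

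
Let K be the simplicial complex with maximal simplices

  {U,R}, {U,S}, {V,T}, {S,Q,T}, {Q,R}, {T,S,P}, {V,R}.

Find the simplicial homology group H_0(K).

H_0 ≅ Z.

Take the total order P < Q < R < S < T < U < V on the vertex set. Then K (dimension 2) consists of the simplices:

  0-simplices (7): P, Q, R, S, T, U, V
  1-simplices (10): PS, PT, QR, QS, QT, RU, RV, ST, SU, TV
  2-simplices (2): PST, QST

so the chain groups are C_0 ≅ Z^7, C_1 ≅ Z^10, C_2 ≅ Z^2.

∂_1: C_1 → C_0 sends each edge [p,q] (with p < q) to q − p. For instance
  ∂RU = U − R.
As a 7×10 matrix over Z this has rank 6, with invariant factors (1,1,1,1,1,1).

The boundary map ∂_2: C_2 → C_1 maps a triangle to the signed sum of its edges. For instance
  ∂QST = ST − QT + QS,
  ∂PST = ST − PT + PS.
The 10×2 boundary matrix has rank 2 and Smith normal form diag(1,1).

Now H_k = ker ∂_k / im ∂_{k+1}, so:

  H_0: rank C_0 − rank ∂_1 = 7 − 6 = 1, and the invariant factors of ∂_1 are all 1, so H_0 ≅ Z.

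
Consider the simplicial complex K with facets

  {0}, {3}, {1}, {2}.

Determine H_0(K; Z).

Take the total order 0 < 1 < 2 < 3 on the vertex set. Then K (dimension 0) consists of the simplices:

  0-simplices (4): [0], [1], [2], [3]

so the chain groups are C_0 ≅ Z^4.

From H_k ≅ ker(∂_k) / im(∂_{k+1}) we obtain:

  H_0: rank C_0 − rank ∂_1 = 4 − 0 = 4, and there is no ∂_1, so H_0 = Z^4.

(K is a triangulation of a set of 4 points.)

H_0 = Z^4.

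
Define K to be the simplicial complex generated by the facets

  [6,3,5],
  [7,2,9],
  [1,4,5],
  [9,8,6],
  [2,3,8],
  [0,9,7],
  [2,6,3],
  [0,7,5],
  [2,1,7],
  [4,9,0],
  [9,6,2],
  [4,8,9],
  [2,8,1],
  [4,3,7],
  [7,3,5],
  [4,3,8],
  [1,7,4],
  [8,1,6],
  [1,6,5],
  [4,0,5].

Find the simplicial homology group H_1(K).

Take the total order 0 < 1 < 2 < 3 < 4 < 5 < 6 < 7 < 8 < 9 on the vertex set. Then K (dimension 2) consists of the simplices:

  0-simplices (10): [0], [1], [2], [3], [4], [5], [6], [7], [8], [9]
  1-simplices (30): (30 of them)
  2-simplices (20): (20 of them)

Hence C_0 ≅ Z^10, C_1 ≅ Z^30, C_2 ≅ Z^20.

Boundary ∂_1: C_1 → C_0 maps an edge to its endpoints' difference, ∂[p,q] = q − p. For instance
  ∂[6,9] = [9] − [6].
This gives a 10×30 integer matrix of rank 9; reducing to Smith normal form yields diagonal entries (1,1,1,1,1,1,1,1,1).

The boundary map ∂_2: C_2 → C_1 sends each 2-simplex [p,q,r] to [q,r] − [p,r] + [p,q]. For instance
  ∂[6,8,9] = [8,9] − [6,9] + [6,8],
  ∂[0,7,9] = [7,9] − [0,9] + [0,7].
As a 30×20 matrix over Z this has rank 20, with invariant factors (1,1,1,1,1,1,1,1,1,1,1,1,1,1,1,1,1,1,1,2).

Now H_k = ker ∂_k / im ∂_{k+1}, so:

  H_1: rank ker ∂_1 − rank ∂_2 = (30 − 9) − 20 = 1, and ∂_2 has invariant factor 2 > 1, so H_1 = Z ⊕ Z/2.

H_1 ≅ Z ⊕ Z/2.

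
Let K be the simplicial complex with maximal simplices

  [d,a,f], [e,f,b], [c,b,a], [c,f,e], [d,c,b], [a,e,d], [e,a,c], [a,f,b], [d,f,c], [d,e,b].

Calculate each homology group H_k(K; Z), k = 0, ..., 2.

K has 6 vertices, 15 edges, 10 triangles.
rank ∂_0 = 0, rank ∂_1 = 5 ⇒ b_0 = 6 − 0 − 5 = 1; all invariant factors of ∂_1 are 1 so no torsion. So H_0 = Z.
rank ∂_1 = 5, rank ∂_2 = 10 ⇒ b_1 = 15 − 5 − 10 = 0; ∂_2 has invariant factor(s) [2] giving torsion. So H_1 = Z/2Z.
rank ∂_2 = 10, rank ∂_3 = 0 ⇒ b_2 = 10 − 10 − 0 = 0. So H_2 = 0.

H_0 ≅ Z,  H_1 ≅ Z/2Z,  H_2 = 0.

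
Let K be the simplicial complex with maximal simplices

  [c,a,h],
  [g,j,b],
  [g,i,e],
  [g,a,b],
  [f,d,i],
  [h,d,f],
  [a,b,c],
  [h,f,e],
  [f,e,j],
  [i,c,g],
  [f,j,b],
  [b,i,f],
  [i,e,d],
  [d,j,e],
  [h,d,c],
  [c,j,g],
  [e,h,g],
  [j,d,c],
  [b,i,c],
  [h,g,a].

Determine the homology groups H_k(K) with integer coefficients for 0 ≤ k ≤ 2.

H_0 = Z,  H_1 = Z ⊕ Z/2,  H_2 = 0.

Order the vertices as a < b < c < d < e < f < g < h < i < j. Listing each simplex with vertices in this order, K has dimension 2 with simplices:

  0-simplices (10): a, b, c, d, e, f, g, h, i, j
  1-simplices (30): ab, ac, ag, ah, bc, bf, bg, bi, bj, cd, cg, ch, ci, cj, de, df, dh, di, dj, ef, eg, eh, ei, ej, fh, fi, fj, gh, gi, gj
  2-simplices (20): abc, abg, ach, agh, bci, bfi, bfj, bgj, cdh, cdj, cgi, cgj, dei, dej, dfh, dfi, efh, efj, egh, egi

Hence C_0 ≅ Z^10, C_1 ≅ Z^30, C_2 ≅ Z^20.

The boundary map ∂_1: C_1 → C_0 sends each edge [p,q] (with p < q) to q − p.
The 10×30 boundary matrix has rank 9 and Smith normal form diag(1,1,1,1,1,1,1,1,1).

The boundary map ∂_2: C_2 → C_1 acts by ∂[p,q,r] = [q,r] − [p,r] + [p,q]. For instance
  ∂cgj = gj − cj + cg,
  ∂dej = ej − dj + de.
The 30×20 boundary matrix has rank 20 and Smith normal form diag(1,1,1,1,1,1,1,1,1,1,1,1,1,1,1,1,1,1,1,2).

Now H_k = ker ∂_k / im ∂_{k+1}, so:

  H_0: rank C_0 − rank ∂_1 = 10 − 9 = 1, and the invariant factors of ∂_1 are all 1, so H_0 ≅ Z.
  H_1: rank ker ∂_1 − rank ∂_2 = (30 − 9) − 20 = 1, and ∂_2 has invariant factor 2 > 1, so H_1 ≅ Z ⊕ Z/2.
  H_2: rank ker ∂_2 − rank ∂_3 = (20 − 20) − 0 = 0, and there is no ∂_3, so H_2 ≅ 0.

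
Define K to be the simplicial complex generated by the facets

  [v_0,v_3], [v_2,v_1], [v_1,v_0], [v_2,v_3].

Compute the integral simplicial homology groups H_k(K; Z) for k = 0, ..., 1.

Order the vertices as v_0 < v_1 < v_2 < v_3. Listing each simplex with vertices in this order, K has dimension 1 with simplices:

  0-simplices (4): [v_0], [v_1], [v_2], [v_3]
  1-simplices (4): [v_0,v_1], [v_0,v_3], [v_1,v_2], [v_2,v_3]

Hence C_0 ≅ Z^4, C_1 ≅ Z^4.

Boundary ∂_1: C_1 → C_0 maps an edge to its endpoints' difference, ∂[p,q] = q − p.
The 4×4 boundary matrix has rank 3 and Smith normal form diag(1,1,1).

Reading off H_k = ker ∂_k / im ∂_{k+1}:

  H_0: rank C_0 − rank ∂_1 = 4 − 3 = 1, and the invariant factors of ∂_1 are all 1, so H_0 = Z.
  H_1: rank ker ∂_1 − rank ∂_2 = (4 − 3) − 0 = 1, and there is no ∂_2, so H_1 = Z.

H_0 = Z,  H_1 = Z.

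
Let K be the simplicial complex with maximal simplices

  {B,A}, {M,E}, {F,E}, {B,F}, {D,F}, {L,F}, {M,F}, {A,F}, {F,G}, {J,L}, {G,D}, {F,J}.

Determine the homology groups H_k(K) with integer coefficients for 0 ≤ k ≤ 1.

H_0 = Z,  H_1 = Z^4.

Take the total order A < B < D < E < F < G < J < L < M on the vertex set. Then K (dimension 1) consists of the simplices:

  0-simplices (9): A, B, D, E, F, G, J, L, M
  1-simplices (12): AB, AF, BF, DF, DG, EF, EM, FG, FJ, FL, FM, JL

giving chain groups C_0 ≅ Z^9, C_1 ≅ Z^12.

The boundary map ∂_1: C_1 → C_0 maps an edge to its endpoints' difference, ∂[p,q] = q − p.
This gives a 9×12 integer matrix of rank 8; reducing to Smith normal form yields diagonal entries (1,1,1,1,1,1,1,1).

Now H_k = ker ∂_k / im ∂_{k+1}, so:

  H_0: rank C_0 − rank ∂_1 = 9 − 8 = 1, and the invariant factors of ∂_1 are all 1, so H_0 ≅ Z.
  H_1: rank ker ∂_1 − rank ∂_2 = (12 − 8) − 0 = 4, and there is no ∂_2, so H_1 ≅ Z^4.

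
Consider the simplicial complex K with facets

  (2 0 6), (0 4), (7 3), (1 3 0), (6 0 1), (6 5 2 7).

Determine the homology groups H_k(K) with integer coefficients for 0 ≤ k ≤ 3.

H_0 ≅ Z,  H_1 ≅ Z,  H_2 = 0,  H_3 = 0.

We work with the vertex ordering 0 < 1 < 2 < 3 < 4 < 5 < 6 < 7. The simplices of K, each written with vertices in increasing order, are:

  0-simplices (8): [0], [1], [2], [3], [4], [5], [6], [7]
  1-simplices (14): [0,1], [0,2], [0,3], [0,4], [0,6], [1,3], [1,6], [2,5], [2,6], [2,7], [3,7], [5,6], [5,7], [6,7]
  2-simplices (7): [0,1,3], [0,1,6], [0,2,6], [2,5,6], [2,5,7], [2,6,7], [5,6,7]
  3-simplices (1): [2,5,6,7]

Hence C_0 ≅ Z^8, C_1 ≅ Z^14, C_2 ≅ Z^7, C_3 ≅ Z^1.

∂_1: C_1 → C_0 is given by ∂[p,q] = [q] − [p]. For instance
  ∂[0,3] = [3] − [0].
As a 8×14 matrix over Z this has rank 7, with invariant factors (1,1,1,1,1,1,1).

Boundary ∂_2: C_2 → C_1 maps a triangle to the signed sum of its edges. For instance
  ∂[2,6,7] = [6,7] − [2,7] + [2,6],
  ∂[0,1,6] = [1,6] − [0,6] + [0,1].
This gives a 14×7 integer matrix of rank 6; reducing to Smith normal form yields diagonal entries (1,1,1,1,1,1).

Boundary ∂_3: C_3 → C_2 sends each 3-simplex σ to the alternating sum Σ_i (−1)^i (σ with its i-th vertex removed). For instance
  ∂[2,5,6,7] = [5,6,7] − [2,6,7] + [2,5,7] − [2,5,6].
As a 7×1 matrix over Z this has rank 1, with invariant factors (1).

Now H_k = ker ∂_k / im ∂_{k+1}, so:

  H_0: rank C_0 − rank ∂_1 = 8 − 7 = 1, and the invariant factors of ∂_1 are all 1, so H_0 = Z.
  H_1: rank ker ∂_1 − rank ∂_2 = (14 − 7) − 6 = 1, and the invariant factors of ∂_2 are all 1, so H_1 = Z.
  H_2: rank ker ∂_2 − rank ∂_3 = (7 − 6) − 1 = 0, and the invariant factors of ∂_3 are all 1, so H_2 = 0.
  H_3: rank ker ∂_3 − rank ∂_4 = (1 − 1) − 0 = 0, and there is no ∂_4, so H_3 = 0.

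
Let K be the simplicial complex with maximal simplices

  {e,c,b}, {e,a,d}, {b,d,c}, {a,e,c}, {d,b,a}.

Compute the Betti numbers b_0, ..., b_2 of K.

b_0 = 1, b_1 = 1, b_2 = 0.

We work with the vertex ordering a < b < c < d < e. The simplices of K, each written with vertices in increasing order, are:

  0-simplices (5): a, b, c, d, e
  1-simplices (10): ab, ac, ad, ae, bc, bd, be, cd, ce, de
  2-simplices (5): abd, ace, ade, bcd, bce

Hence C_0 ≅ Z^5, C_1 ≅ Z^10, C_2 ≅ Z^5.

∂_1: C_1 → C_0 maps an edge to its endpoints' difference, ∂[p,q] = q − p. For instance
  ∂ac = c − a.
The resulting 5×10 matrix has rank 4, and its Smith normal form has invariant factors (1,1,1,1).

∂_2: C_2 → C_1 acts by ∂[p,q,r] = [q,r] − [p,r] + [p,q]. For instance
  ∂ace = ce − ae + ac,
  ∂bce = ce − be + bc.
This gives a 10×5 integer matrix of rank 5; reducing to Smith normal form yields diagonal entries (1,1,1,1,1).

Computing H_k = (kernel of ∂_k) / (image of ∂_{k+1}):

  H_0: rank C_0 − rank ∂_1 = 5 − 4 = 1, and the invariant factors of ∂_1 are all 1, so H_0 ≅ Z.
  H_1: rank ker ∂_1 − rank ∂_2 = (10 − 4) − 5 = 1, and the invariant factors of ∂_2 are all 1, so H_1 ≅ Z.
  H_2: rank ker ∂_2 − rank ∂_3 = (5 − 5) − 0 = 0, and there is no ∂_3, so H_2 ≅ 0.

Hence the Betti numbers are b_0 = 1, b_1 = 1, b_2 = 0.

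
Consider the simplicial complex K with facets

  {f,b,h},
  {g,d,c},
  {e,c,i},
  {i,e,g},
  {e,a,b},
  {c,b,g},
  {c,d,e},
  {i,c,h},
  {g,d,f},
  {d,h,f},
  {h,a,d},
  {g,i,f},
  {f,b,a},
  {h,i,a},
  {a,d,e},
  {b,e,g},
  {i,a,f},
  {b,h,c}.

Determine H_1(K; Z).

Take the total order a < b < c < d < e < f < g < h < i on the vertex set. Then K (dimension 2) consists of the simplices:

  0-simplices (9): a, b, c, d, e, f, g, h, i
  1-simplices (27): ab, ad, ae, af, ah, ai, bc, be, bf, bg, bh, cd, ce, cg, ch, ci, de, df, dg, dh, eg, ei, fg, fh, fi, gi, hi
  2-simplices (18): abe, abf, ade, adh, afi, ahi, bcg, bch, beg, bfh, cde, cdg, cei, chi, dfg, dfh, egi, fgi

so the chain groups are C_0 ≅ Z^9, C_1 ≅ Z^27, C_2 ≅ Z^18.

The boundary map ∂_1: C_1 → C_0 is given by ∂[p,q] = [q] − [p].
As a 9×27 matrix over Z this has rank 8, with invariant factors (1,1,1,1,1,1,1,1).

∂_2: C_2 → C_1 acts by ∂[p,q,r] = [q,r] − [p,r] + [p,q]. For instance
  ∂cei = ei − ci + ce,
  ∂egi = gi − ei + eg.
This gives a 27×18 integer matrix of rank 18; reducing to Smith normal form yields diagonal entries (1,1,1,1,1,1,1,1,1,1,1,1,1,1,1,1,1,2).

Now H_k = ker ∂_k / im ∂_{k+1}, so:

  H_1: rank ker ∂_1 − rank ∂_2 = (27 − 8) − 18 = 1, and ∂_2 has invariant factor 2 > 1, so H_1 = Z × Z/2.

(K is a triangulation of the Klein bottle.)

H_1 = Z × Z/2.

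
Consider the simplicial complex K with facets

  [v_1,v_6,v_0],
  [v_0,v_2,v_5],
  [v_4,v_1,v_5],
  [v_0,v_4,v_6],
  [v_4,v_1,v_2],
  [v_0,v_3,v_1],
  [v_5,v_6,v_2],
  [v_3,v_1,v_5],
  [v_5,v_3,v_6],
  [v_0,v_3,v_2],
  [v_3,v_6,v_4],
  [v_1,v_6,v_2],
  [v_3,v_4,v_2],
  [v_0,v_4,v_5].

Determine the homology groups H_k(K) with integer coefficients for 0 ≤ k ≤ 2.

Fix the vertex order v_0 < v_1 < v_2 < v_3 < v_4 < v_5 < v_6 and write every simplex with vertices in increasing order. Then dim K = 2 and the simplices of K are:

  0-simplices (7): [v_0], [v_1], [v_2], [v_3], [v_4], [v_5], [v_6]
  1-simplices (21): (21 of them)
  2-simplices (14): (14 of them)

giving chain groups C_0 ≅ Z^7, C_1 ≅ Z^21, C_2 ≅ Z^14.

∂_1: C_1 → C_0 maps an edge to its endpoints' difference, ∂[p,q] = q − p. For instance
  ∂[v_4,v_5] = [v_5] − [v_4].
The 7×21 boundary matrix has rank 6 and Smith normal form diag(1,1,1,1,1,1).

The boundary map ∂_2: C_2 → C_1 acts by ∂[p,q,r] = [q,r] − [p,r] + [p,q]. For instance
  ∂[v_1,v_2,v_4] = [v_2,v_4] − [v_1,v_4] + [v_1,v_2],
  ∂[v_0,v_4,v_5] = [v_4,v_5] − [v_0,v_5] + [v_0,v_4].
The resulting 21×14 matrix has rank 13, and its Smith normal form has invariant factors (1,1,1,1,1,1,1,1,1,1,1,1,1).

Reading off H_k = ker ∂_k / im ∂_{k+1}:

  H_0: rank C_0 − rank ∂_1 = 7 − 6 = 1, and the invariant factors of ∂_1 are all 1, so H_0 = Z.
  H_1: rank ker ∂_1 − rank ∂_2 = (21 − 6) − 13 = 2, and the invariant factors of ∂_2 are all 1, so H_1 = Z^2.
  H_2: rank ker ∂_2 − rank ∂_3 = (14 − 13) − 0 = 1, and there is no ∂_3, so H_2 = Z.

As a check, the Euler characteristic is 7 − 21 + 14 = 0, which agrees with 1 − 2 + 1 = 0.

H_0 = Z,  H_1 = Z^2,  H_2 = Z.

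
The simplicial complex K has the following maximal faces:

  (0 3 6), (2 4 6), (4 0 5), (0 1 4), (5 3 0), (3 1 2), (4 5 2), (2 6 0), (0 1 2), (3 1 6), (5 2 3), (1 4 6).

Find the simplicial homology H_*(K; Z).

Take the total order 0 < 1 < 2 < 3 < 4 < 5 < 6 on the vertex set. Then K (dimension 2) consists of the simplices:

  0-simplices (7): [0], [1], [2], [3], [4], [5], [6]
  1-simplices (18): [0,1], [0,2], [0,3], [0,4], [0,5], [0,6], [1,2], [1,3], [1,4], [1,6], [2,3], [2,4], [2,5], [2,6], [3,5], [3,6], [4,5], [4,6]
  2-simplices (12): [0,1,2], [0,1,4], [0,2,6], [0,3,5], [0,3,6], [0,4,5], [1,2,3], [1,3,6], [1,4,6], [2,3,5], [2,4,5], [2,4,6]

Hence C_0 ≅ Z^7, C_1 ≅ Z^18, C_2 ≅ Z^12.

∂_1: C_1 → C_0 sends each edge [p,q] (with p < q) to q − p.
The resulting 7×18 matrix has rank 6, and its Smith normal form has invariant factors (1,1,1,1,1,1).

∂_2: C_2 → C_1 sends each 2-simplex [p,q,r] to [q,r] − [p,r] + [p,q]. For instance
  ∂[0,3,5] = [3,5] − [0,5] + [0,3],
  ∂[0,2,6] = [2,6] − [0,6] + [0,2].
The 18×12 boundary matrix has rank 12 and Smith normal form diag(1,1,1,1,1,1,1,1,1,1,1,2).

Now H_k = ker ∂_k / im ∂_{k+1}, so:

  H_0: rank C_0 − rank ∂_1 = 7 − 6 = 1, and the invariant factors of ∂_1 are all 1, so H_0 = Z.
  H_1: rank ker ∂_1 − rank ∂_2 = (18 − 6) − 12 = 0, and ∂_2 has invariant factor 2 > 1, so H_1 = Z/2.
  H_2: rank ker ∂_2 − rank ∂_3 = (12 − 12) − 0 = 0, and there is no ∂_3, so H_2 = 0.

H_0 ≅ Z,  H_1 ≅ Z/2,  H_2 = 0.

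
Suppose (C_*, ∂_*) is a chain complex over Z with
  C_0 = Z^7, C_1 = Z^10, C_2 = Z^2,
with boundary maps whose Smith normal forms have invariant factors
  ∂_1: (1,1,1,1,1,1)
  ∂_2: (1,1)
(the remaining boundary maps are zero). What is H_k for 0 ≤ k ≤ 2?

H_0: b_0 = 7 − 0 − 6 = 1; torsion from ∂_1 factors > 1: none. So H_0 ≅ Z.
H_1: b_1 = 10 − 6 − 2 = 2; torsion from ∂_2 factors > 1: none. So H_1 ≅ Z^2.
H_2: b_2 = 2 − 2 − 0 = 0; torsion from ∂_3 factors > 1: none. So H_2 ≅ 0.

H_0 ≅ Z,  H_1 ≅ Z^2,  H_2 = 0.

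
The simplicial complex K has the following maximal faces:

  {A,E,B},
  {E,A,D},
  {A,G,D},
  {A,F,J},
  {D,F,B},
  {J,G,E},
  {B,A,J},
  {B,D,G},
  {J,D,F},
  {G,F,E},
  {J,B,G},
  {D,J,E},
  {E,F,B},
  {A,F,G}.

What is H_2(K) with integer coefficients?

Fix the vertex order A < B < D < E < F < G < J and write every simplex with vertices in increasing order. Then dim K = 2 and the simplices of K are:

  0-simplices (7): A, B, D, E, F, G, J
  1-simplices (21): AB, AD, AE, AF, AG, AJ, BD, BE, BF, BG, BJ, DE, DF, DG, DJ, EF, EG, EJ, FG, FJ, GJ
  2-simplices (14): ABE, ABJ, ADE, ADG, AFG, AFJ, BDF, BDG, BEF, BGJ, DEJ, DFJ, EFG, EGJ

giving chain groups C_0 ≅ Z^7, C_1 ≅ Z^21, C_2 ≅ Z^14.

∂_1: C_1 → C_0 is given by ∂[p,q] = [q] − [p].
The 7×21 boundary matrix has rank 6 and Smith normal form diag(1,1,1,1,1,1).

∂_2: C_2 → C_1 sends each 2-simplex [p,q,r] to [q,r] − [p,r] + [p,q]. For instance
  ∂BEF = EF − BF + BE,
  ∂AFG = FG − AG + AF.
The 21×14 boundary matrix has rank 13 and Smith normal form diag(1,1,1,1,1,1,1,1,1,1,1,1,1).

From H_k ≅ ker(∂_k) / im(∂_{k+1}) we obtain:

  H_2: rank ker ∂_2 − rank ∂_3 = (14 − 13) − 0 = 1, and there is no ∂_3, so H_2 = Z.

H_2 = Z.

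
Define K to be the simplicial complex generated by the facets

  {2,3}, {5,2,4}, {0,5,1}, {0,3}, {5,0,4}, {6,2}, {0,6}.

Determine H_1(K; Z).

H_1 = Z^2.

K has 7 vertices, 11 edges, 3 triangles.
rank ∂_1 = 6, rank ∂_2 = 3 ⇒ b_1 = 11 − 6 − 3 = 2; all invariant factors of ∂_2 are 1 so no torsion. So H_1 = Z^2.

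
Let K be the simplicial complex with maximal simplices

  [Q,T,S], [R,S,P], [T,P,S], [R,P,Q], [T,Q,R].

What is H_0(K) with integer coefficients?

H_0 ≅ Z.

We work with the vertex ordering P < Q < R < S < T. The simplices of K, each written with vertices in increasing order, are:

  0-simplices (5): P, Q, R, S, T
  1-simplices (10): PQ, PR, PS, PT, QR, QS, QT, RS, RT, ST
  2-simplices (5): PQR, PRS, PST, QRT, QST

giving chain groups C_0 ≅ Z^5, C_1 ≅ Z^10, C_2 ≅ Z^5.

The boundary map ∂_1: C_1 → C_0 sends each edge [p,q] (with p < q) to q − p.
This gives a 5×10 integer matrix of rank 4; reducing to Smith normal form yields diagonal entries (1,1,1,1).

The boundary map ∂_2: C_2 → C_1 sends each 2-simplex [p,q,r] to [q,r] − [p,r] + [p,q]. For instance
  ∂QRT = RT − QT + QR,
  ∂QST = ST − QT + QS.
The 10×5 boundary matrix has rank 5 and Smith normal form diag(1,1,1,1,1).

From H_k ≅ ker(∂_k) / im(∂_{k+1}) we obtain:

  H_0: rank C_0 − rank ∂_1 = 5 − 4 = 1, and the invariant factors of ∂_1 are all 1, so H_0 = Z.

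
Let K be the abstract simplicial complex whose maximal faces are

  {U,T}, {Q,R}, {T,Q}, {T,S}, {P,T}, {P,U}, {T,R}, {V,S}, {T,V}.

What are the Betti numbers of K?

We work with the vertex ordering P < Q < R < S < T < U < V. The simplices of K, each written with vertices in increasing order, are:

  0-simplices (7): P, Q, R, S, T, U, V
  1-simplices (9): PT, PU, QR, QT, RT, ST, SV, TU, TV

Hence C_0 ≅ Z^7, C_1 ≅ Z^9.

∂_1: C_1 → C_0 is given by ∂[p,q] = [q] − [p].
This gives a 7×9 integer matrix of rank 6; reducing to Smith normal form yields diagonal entries (1,1,1,1,1,1).

Reading off H_k = ker ∂_k / im ∂_{k+1}:

  H_0: rank C_0 − rank ∂_1 = 7 − 6 = 1, and the invariant factors of ∂_1 are all 1, so H_0 ≅ Z.
  H_1: rank ker ∂_1 − rank ∂_2 = (9 − 6) − 0 = 3, and there is no ∂_2, so H_1 ≅ Z^3.

(K is a triangulation of a wedge of 3 circles.)

Hence the Betti numbers are b_0 = 1, b_1 = 3.

b_0 = 1, b_1 = 3.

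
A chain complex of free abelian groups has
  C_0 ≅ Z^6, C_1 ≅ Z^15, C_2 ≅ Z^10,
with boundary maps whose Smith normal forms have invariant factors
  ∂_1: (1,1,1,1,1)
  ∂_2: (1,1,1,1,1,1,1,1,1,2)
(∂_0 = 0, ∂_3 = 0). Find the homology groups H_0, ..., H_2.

H_0: b_0 = 6 − 0 − 5 = 1; torsion from ∂_1 factors > 1: none. So H_0 ≅ Z.
H_1: b_1 = 15 − 5 − 10 = 0; torsion from ∂_2 factors > 1: [2]. So H_1 ≅ Z/2.
H_2: b_2 = 10 − 10 − 0 = 0; torsion from ∂_3 factors > 1: none. So H_2 ≅ 0.

H_0 ≅ Z,  H_1 ≅ Z/2,  H_2 = 0.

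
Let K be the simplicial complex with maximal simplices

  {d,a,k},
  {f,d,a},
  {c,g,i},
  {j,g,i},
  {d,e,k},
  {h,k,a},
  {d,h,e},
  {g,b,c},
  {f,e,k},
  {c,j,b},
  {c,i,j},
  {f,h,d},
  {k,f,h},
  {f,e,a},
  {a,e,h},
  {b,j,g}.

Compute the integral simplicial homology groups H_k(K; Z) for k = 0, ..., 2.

H_0 ≅ Z^2,  H_1 ≅ Z_2,  H_2 ≅ Z.

We work with the vertex ordering a < b < c < d < e < f < g < h < i < j < k. The simplices of K, each written with vertices in increasing order, are:

  0-simplices (11): a, b, c, d, e, f, g, h, i, j, k
  1-simplices (24): ad, ae, af, ah, ak, bc, bg, bj, cg, ci, cj, de, df, dh, dk, ef, eh, ek, fh, fk, gi, gj, hk, ij
  2-simplices (16): adf, adk, aef, aeh, ahk, bcg, bcj, bgj, cgi, cij, deh, dek, dfh, efk, fhk, gij

so the chain groups are C_0 ≅ Z^11, C_1 ≅ Z^24, C_2 ≅ Z^16.

∂_1: C_1 → C_0 maps an edge to its endpoints' difference, ∂[p,q] = q − p. For instance
  ∂cg = g − c.
As a 11×24 matrix over Z this has rank 9, with invariant factors (1,1,1,1,1,1,1,1,1).

Boundary ∂_2: C_2 → C_1 maps a triangle to the signed sum of its edges. For instance
  ∂aeh = eh − ah + ae,
  ∂bgj = gj − bj + bg.
The resulting 24×16 matrix has rank 15, and its Smith normal form has invariant factors (1,1,1,1,1,1,1,1,1,1,1,1,1,1,2).

From H_k ≅ ker(∂_k) / im(∂_{k+1}) we obtain:

  H_0: rank C_0 − rank ∂_1 = 11 − 9 = 2, and the invariant factors of ∂_1 are all 1, so H_0 ≅ Z^2.
  H_1: rank ker ∂_1 − rank ∂_2 = (24 − 9) − 15 = 0, and ∂_2 has invariant factor 2 > 1, so H_1 ≅ Z_2.
  H_2: rank ker ∂_2 − rank ∂_3 = (16 − 15) − 0 = 1, and there is no ∂_3, so H_2 ≅ Z.

(K is a triangulation of the disjoint union of the 2-sphere S^2 and the real projective plane RP^2.)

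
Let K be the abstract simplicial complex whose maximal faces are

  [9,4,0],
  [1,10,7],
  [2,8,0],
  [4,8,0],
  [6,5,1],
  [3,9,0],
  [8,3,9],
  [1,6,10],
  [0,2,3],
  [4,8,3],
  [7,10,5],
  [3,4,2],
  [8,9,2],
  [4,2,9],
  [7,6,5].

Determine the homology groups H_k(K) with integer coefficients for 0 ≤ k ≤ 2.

H_0 = Z^2,  H_1 = Z × Z/2,  H_2 = 0.

We work with the vertex ordering 0 < 1 < 2 < 3 < 4 < 5 < 6 < 7 < 8 < 9 < 10. The simplices of K, each written with vertices in increasing order, are:

  0-simplices (11): [0], [1], [2], [3], [4], [5], [6], [7], [8], [9], [10]
  1-simplices (25): (25 of them)
  2-simplices (15): [0,2,3], [0,2,8], [0,3,9], [0,4,8], [0,4,9], [1,5,6], [1,6,10], [1,7,10], [2,3,4], [2,4,9], [2,8,9], [3,4,8], [3,8,9], [5,6,7], [5,7,10]

Hence C_0 ≅ Z^11, C_1 ≅ Z^25, C_2 ≅ Z^15.

∂_1: C_1 → C_0 is given by ∂[p,q] = [q] − [p]. For instance
  ∂[7,10] = [10] − [7].
As a 11×25 matrix over Z this has rank 9, with invariant factors (1,1,1,1,1,1,1,1,1).

The boundary map ∂_2: C_2 → C_1 maps a triangle to the signed sum of its edges. For instance
  ∂[2,4,9] = [4,9] − [2,9] + [2,4],
  ∂[0,4,9] = [4,9] − [0,9] + [0,4].
This gives a 25×15 integer matrix of rank 15; reducing to Smith normal form yields diagonal entries (1,1,1,1,1,1,1,1,1,1,1,1,1,1,2).

From H_k ≅ ker(∂_k) / im(∂_{k+1}) we obtain:

  H_0: rank C_0 − rank ∂_1 = 11 − 9 = 2, and the invariant factors of ∂_1 are all 1, so H_0 ≅ Z^2.
  H_1: rank ker ∂_1 − rank ∂_2 = (25 − 9) − 15 = 1, and ∂_2 has invariant factor 2 > 1, so H_1 ≅ Z × Z/2.
  H_2: rank ker ∂_2 − rank ∂_3 = (15 − 15) − 0 = 0, and there is no ∂_3, so H_2 ≅ 0.

As a check, the Euler characteristic is 11 − 25 + 15 = 1, which agrees with 2 − 1 + 0 = 1.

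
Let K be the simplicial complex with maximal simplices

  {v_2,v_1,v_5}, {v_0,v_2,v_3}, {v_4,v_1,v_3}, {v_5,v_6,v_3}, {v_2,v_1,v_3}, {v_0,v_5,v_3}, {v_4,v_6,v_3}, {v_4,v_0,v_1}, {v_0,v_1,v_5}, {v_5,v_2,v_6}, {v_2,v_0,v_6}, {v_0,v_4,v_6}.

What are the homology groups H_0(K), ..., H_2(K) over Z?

Order the vertices as v_0 < v_1 < v_2 < v_3 < v_4 < v_5 < v_6. Listing each simplex with vertices in this order, K has dimension 2 with simplices:

  0-simplices (7): [v_0], [v_1], [v_2], [v_3], [v_4], [v_5], [v_6]
  1-simplices (18): (18 of them)
  2-simplices (12): (12 of them)

giving chain groups C_0 ≅ Z^7, C_1 ≅ Z^18, C_2 ≅ Z^12.

The boundary map ∂_1: C_1 → C_0 sends each edge [p,q] (with p < q) to q − p.
The 7×18 boundary matrix has rank 6 and Smith normal form diag(1,1,1,1,1,1).

Boundary ∂_2: C_2 → C_1 sends each 2-simplex [p,q,r] to [q,r] − [p,r] + [p,q]. For instance
  ∂[v_1,v_2,v_5] = [v_2,v_5] − [v_1,v_5] + [v_1,v_2],
  ∂[v_1,v_2,v_3] = [v_2,v_3] − [v_1,v_3] + [v_1,v_2].
The resulting 18×12 matrix has rank 12, and its Smith normal form has invariant factors (1,1,1,1,1,1,1,1,1,1,1,2).

Computing H_k = (kernel of ∂_k) / (image of ∂_{k+1}):

  H_0: rank C_0 − rank ∂_1 = 7 − 6 = 1, and the invariant factors of ∂_1 are all 1, so H_0 ≅ Z.
  H_1: rank ker ∂_1 − rank ∂_2 = (18 − 6) − 12 = 0, and ∂_2 has invariant factor 2 > 1, so H_1 ≅ Z/2.
  H_2: rank ker ∂_2 − rank ∂_3 = (12 − 12) − 0 = 0, and there is no ∂_3, so H_2 ≅ 0.

H_0 = Z,  H_1 = Z/2,  H_2 = 0.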